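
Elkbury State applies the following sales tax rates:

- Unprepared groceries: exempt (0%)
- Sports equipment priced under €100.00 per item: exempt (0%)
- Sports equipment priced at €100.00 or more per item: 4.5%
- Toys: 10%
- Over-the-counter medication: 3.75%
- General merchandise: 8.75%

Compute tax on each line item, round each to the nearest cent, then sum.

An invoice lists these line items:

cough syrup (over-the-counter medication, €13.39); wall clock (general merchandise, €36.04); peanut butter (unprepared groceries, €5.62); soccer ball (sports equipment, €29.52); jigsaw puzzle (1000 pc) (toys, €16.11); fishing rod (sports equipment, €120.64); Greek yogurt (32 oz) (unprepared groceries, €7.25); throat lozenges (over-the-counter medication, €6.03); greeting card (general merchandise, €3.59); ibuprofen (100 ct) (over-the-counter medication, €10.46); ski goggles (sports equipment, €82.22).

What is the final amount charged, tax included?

€342.49

Cough syrup €13.39: over-the-counter medication → 3.75% → €0.50
Wall clock €36.04: general merchandise → 8.75% → €3.15
Peanut butter €5.62: unprepared groceries → 0% → €0.00
Soccer ball €29.52: sports equipment, under €100.00 → 0% → €0.00
Jigsaw puzzle (1000 pc) €16.11: toys → 10% → €1.61
Fishing rod €120.64: sports equipment, €100.00 or more → 4.5% → €5.43
Greek yogurt (32 oz) €7.25: unprepared groceries → 0% → €0.00
Throat lozenges €6.03: over-the-counter medication → 3.75% → €0.23
Greeting card €3.59: general merchandise → 8.75% → €0.31
Ibuprofen (100 ct) €10.46: over-the-counter medication → 3.75% → €0.39
Ski goggles €82.22: sports equipment, under €100.00 → 0% → €0.00
Subtotal = €330.87; tax = €11.62; total due = €342.49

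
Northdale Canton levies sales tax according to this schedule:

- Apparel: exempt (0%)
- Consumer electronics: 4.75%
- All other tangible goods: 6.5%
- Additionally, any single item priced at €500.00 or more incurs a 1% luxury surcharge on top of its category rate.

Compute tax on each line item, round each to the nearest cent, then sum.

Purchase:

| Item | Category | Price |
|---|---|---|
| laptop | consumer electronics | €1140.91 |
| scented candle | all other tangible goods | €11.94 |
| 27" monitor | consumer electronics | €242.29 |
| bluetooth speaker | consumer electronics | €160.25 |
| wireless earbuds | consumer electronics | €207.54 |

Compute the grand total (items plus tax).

Laptop €1140.91: consumer electronics → 4.75% + 1% surcharge = 5.75% → €65.60
Scented candle €11.94: all other tangible goods → 6.5% → €0.78
27" monitor €242.29: consumer electronics → 4.75% → €11.51
Bluetooth speaker €160.25: consumer electronics → 4.75% → €7.61
Wireless earbuds €207.54: consumer electronics → 4.75% → €9.86
Subtotal = €1762.93; tax = €95.36; total due = €1858.29

€1858.29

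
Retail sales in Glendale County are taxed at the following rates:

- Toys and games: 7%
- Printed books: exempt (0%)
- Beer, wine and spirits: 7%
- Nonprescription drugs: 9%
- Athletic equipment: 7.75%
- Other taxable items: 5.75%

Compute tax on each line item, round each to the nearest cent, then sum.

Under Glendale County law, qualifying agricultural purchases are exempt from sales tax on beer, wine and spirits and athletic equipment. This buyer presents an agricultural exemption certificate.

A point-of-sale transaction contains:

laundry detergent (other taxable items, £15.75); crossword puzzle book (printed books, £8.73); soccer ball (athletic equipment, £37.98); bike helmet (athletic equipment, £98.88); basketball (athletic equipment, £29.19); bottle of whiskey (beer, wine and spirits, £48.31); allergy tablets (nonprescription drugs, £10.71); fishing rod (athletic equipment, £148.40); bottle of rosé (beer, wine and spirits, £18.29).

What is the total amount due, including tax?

£418.11

Laundry detergent £15.75: other taxable items → 5.75% → £0.91
Crossword puzzle book £8.73: printed books → 0% → £0.00
Soccer ball £37.98: athletic equipment, buyer-exempt → 0% → £0.00
Bike helmet £98.88: athletic equipment, buyer-exempt → 0% → £0.00
Basketball £29.19: athletic equipment, buyer-exempt → 0% → £0.00
Bottle of whiskey £48.31: beer, wine and spirits, buyer-exempt → 0% → £0.00
Allergy tablets £10.71: nonprescription drugs → 9% → £0.96
Fishing rod £148.40: athletic equipment, buyer-exempt → 0% → £0.00
Bottle of rosé £18.29: beer, wine and spirits, buyer-exempt → 0% → £0.00
Subtotal = £416.24; tax = £1.87; total due = £418.11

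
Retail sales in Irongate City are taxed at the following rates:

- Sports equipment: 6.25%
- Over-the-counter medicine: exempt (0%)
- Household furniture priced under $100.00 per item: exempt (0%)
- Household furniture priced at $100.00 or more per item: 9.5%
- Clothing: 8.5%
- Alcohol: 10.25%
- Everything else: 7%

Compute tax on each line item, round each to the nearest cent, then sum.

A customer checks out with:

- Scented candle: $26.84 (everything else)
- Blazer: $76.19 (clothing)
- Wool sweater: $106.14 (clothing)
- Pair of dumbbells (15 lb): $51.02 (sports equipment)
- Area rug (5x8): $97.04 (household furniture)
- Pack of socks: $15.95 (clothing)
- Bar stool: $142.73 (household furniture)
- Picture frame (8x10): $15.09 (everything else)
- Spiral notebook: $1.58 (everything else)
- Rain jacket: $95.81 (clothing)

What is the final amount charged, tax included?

Scented candle $26.84: everything else → 7% → $1.88
Blazer $76.19: clothing → 8.5% → $6.48
Wool sweater $106.14: clothing → 8.5% → $9.02
Pair of dumbbells (15 lb) $51.02: sports equipment → 6.25% → $3.19
Area rug (5x8) $97.04: household furniture, under $100.00 → 0% → $0.00
Pack of socks $15.95: clothing → 8.5% → $1.36
Bar stool $142.73: household furniture, $100.00 or more → 9.5% → $13.56
Picture frame (8x10) $15.09: everything else → 7% → $1.06
Spiral notebook $1.58: everything else → 7% → $0.11
Rain jacket $95.81: clothing → 8.5% → $8.14
Subtotal = $628.39; tax = $44.80; total due = $673.19

$673.19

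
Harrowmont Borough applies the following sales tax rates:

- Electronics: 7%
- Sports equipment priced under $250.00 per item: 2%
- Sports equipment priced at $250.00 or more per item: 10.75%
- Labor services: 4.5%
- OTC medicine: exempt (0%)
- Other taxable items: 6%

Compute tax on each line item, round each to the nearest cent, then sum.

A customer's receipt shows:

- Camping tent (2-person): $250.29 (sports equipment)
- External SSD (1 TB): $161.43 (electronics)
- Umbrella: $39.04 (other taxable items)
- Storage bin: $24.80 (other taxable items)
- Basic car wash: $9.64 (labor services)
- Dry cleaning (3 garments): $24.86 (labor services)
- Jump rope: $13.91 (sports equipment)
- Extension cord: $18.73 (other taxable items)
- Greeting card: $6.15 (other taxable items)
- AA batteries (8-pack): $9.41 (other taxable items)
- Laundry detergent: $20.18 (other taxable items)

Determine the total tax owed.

$47.13

Camping tent (2-person) $250.29: sports equipment, $250.00 or more → 10.75% → $26.91
External SSD (1 TB) $161.43: electronics → 7% → $11.30
Umbrella $39.04: other taxable items → 6% → $2.34
Storage bin $24.80: other taxable items → 6% → $1.49
Basic car wash $9.64: labor services → 4.5% → $0.43
Dry cleaning (3 garments) $24.86: labor services → 4.5% → $1.12
Jump rope $13.91: sports equipment, under $250.00 → 2% → $0.28
Extension cord $18.73: other taxable items → 6% → $1.12
Greeting card $6.15: other taxable items → 6% → $0.37
AA batteries (8-pack) $9.41: other taxable items → 6% → $0.56
Laundry detergent $20.18: other taxable items → 6% → $1.21
Total tax = $26.91 + $11.30 + $2.34 + $1.49 + $0.43 + $1.12 + $0.28 + $1.12 + $0.37 + $0.56 + $1.21 = $47.13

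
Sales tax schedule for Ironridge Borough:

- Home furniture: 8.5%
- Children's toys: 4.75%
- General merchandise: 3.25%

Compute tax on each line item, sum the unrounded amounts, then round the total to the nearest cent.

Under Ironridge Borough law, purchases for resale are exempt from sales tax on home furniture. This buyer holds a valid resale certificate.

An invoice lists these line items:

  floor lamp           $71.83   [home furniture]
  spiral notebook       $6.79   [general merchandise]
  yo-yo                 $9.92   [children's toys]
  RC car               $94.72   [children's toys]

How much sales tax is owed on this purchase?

Floor lamp $71.83: home furniture, buyer-exempt → 0% → $0.00
Spiral notebook $6.79: general merchandise → 3.25% → $0.220675
Yo-yo $9.92: children's toys → 4.75% → $0.4712
RC car $94.72: children's toys → 4.75% → $4.4992
Unrounded tax sum = $5.191075 → $5.19

$5.19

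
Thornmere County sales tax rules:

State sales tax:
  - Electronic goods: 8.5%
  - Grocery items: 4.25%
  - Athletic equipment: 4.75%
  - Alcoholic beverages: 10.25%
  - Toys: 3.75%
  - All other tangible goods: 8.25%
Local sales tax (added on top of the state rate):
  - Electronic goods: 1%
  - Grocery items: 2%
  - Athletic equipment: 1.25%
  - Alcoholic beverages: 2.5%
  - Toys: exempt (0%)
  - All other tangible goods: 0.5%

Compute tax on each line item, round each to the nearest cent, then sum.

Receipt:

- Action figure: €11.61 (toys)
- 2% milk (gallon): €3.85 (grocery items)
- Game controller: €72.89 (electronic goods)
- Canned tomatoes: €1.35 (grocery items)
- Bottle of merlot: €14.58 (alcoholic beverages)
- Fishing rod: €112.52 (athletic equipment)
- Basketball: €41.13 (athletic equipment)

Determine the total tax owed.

Action figure €11.61: toys → 3.75% + 0% local = 3.75% → €0.44
2% milk (gallon) €3.85: grocery items → 4.25% + 2% local = 6.25% → €0.24
Game controller €72.89: electronic goods → 8.5% + 1% local = 9.5% → €6.92
Canned tomatoes €1.35: grocery items → 4.25% + 2% local = 6.25% → €0.08
Bottle of merlot €14.58: alcoholic beverages → 10.25% + 2.5% local = 12.75% → €1.86
Fishing rod €112.52: athletic equipment → 4.75% + 1.25% local = 6% → €6.75
Basketball €41.13: athletic equipment → 4.75% + 1.25% local = 6% → €2.47
Total tax = €0.44 + €0.24 + €6.92 + €0.08 + €1.86 + €6.75 + €2.47 = €18.76

€18.76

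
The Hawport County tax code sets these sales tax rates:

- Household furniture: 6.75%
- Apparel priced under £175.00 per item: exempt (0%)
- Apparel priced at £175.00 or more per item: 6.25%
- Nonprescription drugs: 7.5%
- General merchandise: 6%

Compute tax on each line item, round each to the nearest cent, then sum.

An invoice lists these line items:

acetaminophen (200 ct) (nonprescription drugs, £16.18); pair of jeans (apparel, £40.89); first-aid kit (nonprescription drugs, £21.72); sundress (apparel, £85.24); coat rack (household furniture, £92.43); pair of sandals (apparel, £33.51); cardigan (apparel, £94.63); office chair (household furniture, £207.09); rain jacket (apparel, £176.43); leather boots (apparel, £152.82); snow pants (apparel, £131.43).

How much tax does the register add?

£34.09

Acetaminophen (200 ct) £16.18: nonprescription drugs → 7.5% → £1.21
Pair of jeans £40.89: apparel, under £175.00 → 0% → £0.00
First-aid kit £21.72: nonprescription drugs → 7.5% → £1.63
Sundress £85.24: apparel, under £175.00 → 0% → £0.00
Coat rack £92.43: household furniture → 6.75% → £6.24
Pair of sandals £33.51: apparel, under £175.00 → 0% → £0.00
Cardigan £94.63: apparel, under £175.00 → 0% → £0.00
Office chair £207.09: household furniture → 6.75% → £13.98
Rain jacket £176.43: apparel, £175.00 or more → 6.25% → £11.03
Leather boots £152.82: apparel, under £175.00 → 0% → £0.00
Snow pants £131.43: apparel, under £175.00 → 0% → £0.00
Total tax = £1.21 + £1.63 + £6.24 + £13.98 + £11.03 = £34.09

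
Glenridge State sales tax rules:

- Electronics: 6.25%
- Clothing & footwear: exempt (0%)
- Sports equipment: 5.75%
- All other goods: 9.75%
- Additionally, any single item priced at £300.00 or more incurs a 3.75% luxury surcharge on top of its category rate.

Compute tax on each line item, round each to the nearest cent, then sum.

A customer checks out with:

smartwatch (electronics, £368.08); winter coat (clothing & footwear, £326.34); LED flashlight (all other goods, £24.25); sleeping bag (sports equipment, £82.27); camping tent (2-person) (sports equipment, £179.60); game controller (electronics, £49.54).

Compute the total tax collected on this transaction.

£69.57

Smartwatch £368.08: electronics → 6.25% + 3.75% surcharge = 10% → £36.81
Winter coat £326.34: clothing & footwear → 0% + 3.75% surcharge = 3.75% → £12.24
LED flashlight £24.25: all other goods → 9.75% → £2.36
Sleeping bag £82.27: sports equipment → 5.75% → £4.73
Camping tent (2-person) £179.60: sports equipment → 5.75% → £10.33
Game controller £49.54: electronics → 6.25% → £3.10
Total tax = £36.81 + £12.24 + £2.36 + £4.73 + £10.33 + £3.10 = £69.57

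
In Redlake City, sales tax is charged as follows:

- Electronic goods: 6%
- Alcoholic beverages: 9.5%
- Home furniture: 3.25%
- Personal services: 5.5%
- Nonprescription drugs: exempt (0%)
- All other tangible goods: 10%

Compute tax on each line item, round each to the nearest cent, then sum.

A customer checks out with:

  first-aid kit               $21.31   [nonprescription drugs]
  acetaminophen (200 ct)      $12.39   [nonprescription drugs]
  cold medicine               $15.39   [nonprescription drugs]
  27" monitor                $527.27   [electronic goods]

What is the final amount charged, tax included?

$608.00

First-aid kit $21.31: nonprescription drugs → 0% → $0.00
Acetaminophen (200 ct) $12.39: nonprescription drugs → 0% → $0.00
Cold medicine $15.39: nonprescription drugs → 0% → $0.00
27" monitor $527.27: electronic goods → 6% → $31.64
Subtotal = $576.36; tax = $31.64; total due = $608.00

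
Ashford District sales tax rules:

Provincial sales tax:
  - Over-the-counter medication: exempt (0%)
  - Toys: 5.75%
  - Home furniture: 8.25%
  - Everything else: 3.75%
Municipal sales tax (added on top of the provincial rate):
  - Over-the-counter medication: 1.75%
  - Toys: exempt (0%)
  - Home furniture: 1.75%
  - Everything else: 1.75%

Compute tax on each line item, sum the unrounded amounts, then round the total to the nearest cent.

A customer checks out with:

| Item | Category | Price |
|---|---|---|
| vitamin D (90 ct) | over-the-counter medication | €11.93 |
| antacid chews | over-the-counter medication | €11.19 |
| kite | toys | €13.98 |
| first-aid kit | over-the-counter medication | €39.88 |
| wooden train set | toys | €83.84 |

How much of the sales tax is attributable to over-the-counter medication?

Vitamin D (90 ct) €11.93: over-the-counter medication → 0% + 1.75% municipal = 1.75% → €0.208775
Antacid chews €11.19: over-the-counter medication → 0% + 1.75% municipal = 1.75% → €0.195825
First-aid kit €39.88: over-the-counter medication → 0% + 1.75% municipal = 1.75% → €0.6979
Tax on over-the-counter medication: unrounded sum = €1.1025 → €1.10

€1.10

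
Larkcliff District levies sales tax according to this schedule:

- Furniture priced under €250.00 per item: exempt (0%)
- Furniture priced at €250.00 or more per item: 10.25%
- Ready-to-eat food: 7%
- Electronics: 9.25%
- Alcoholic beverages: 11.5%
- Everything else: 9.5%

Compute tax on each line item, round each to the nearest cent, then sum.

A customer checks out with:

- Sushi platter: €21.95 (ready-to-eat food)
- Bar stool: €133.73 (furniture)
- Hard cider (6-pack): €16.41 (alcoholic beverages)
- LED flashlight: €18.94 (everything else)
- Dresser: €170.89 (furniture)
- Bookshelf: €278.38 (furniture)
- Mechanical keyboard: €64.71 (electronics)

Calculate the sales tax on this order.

Sushi platter €21.95: ready-to-eat food → 7% → €1.54
Bar stool €133.73: furniture, under €250.00 → 0% → €0.00
Hard cider (6-pack) €16.41: alcoholic beverages → 11.5% → €1.89
LED flashlight €18.94: everything else → 9.5% → €1.80
Dresser €170.89: furniture, under €250.00 → 0% → €0.00
Bookshelf €278.38: furniture, €250.00 or more → 10.25% → €28.53
Mechanical keyboard €64.71: electronics → 9.25% → €5.99
Total tax = €1.54 + €1.89 + €1.80 + €28.53 + €5.99 = €39.75

€39.75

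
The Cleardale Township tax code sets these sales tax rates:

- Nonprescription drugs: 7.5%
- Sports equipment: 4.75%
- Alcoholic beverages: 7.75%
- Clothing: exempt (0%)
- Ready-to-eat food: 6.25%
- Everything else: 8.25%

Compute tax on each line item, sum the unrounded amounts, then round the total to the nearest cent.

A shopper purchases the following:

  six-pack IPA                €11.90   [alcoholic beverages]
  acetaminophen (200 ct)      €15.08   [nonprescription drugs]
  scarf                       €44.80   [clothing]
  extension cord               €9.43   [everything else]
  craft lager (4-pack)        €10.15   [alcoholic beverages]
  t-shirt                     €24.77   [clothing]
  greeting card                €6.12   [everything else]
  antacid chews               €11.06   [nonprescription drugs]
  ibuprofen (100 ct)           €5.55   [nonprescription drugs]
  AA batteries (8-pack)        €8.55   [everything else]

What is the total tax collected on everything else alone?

€1.99

Extension cord €9.43: everything else → 8.25% → €0.777975
Greeting card €6.12: everything else → 8.25% → €0.5049
AA batteries (8-pack) €8.55: everything else → 8.25% → €0.705375
Tax on everything else: unrounded sum = €1.98825 → €1.99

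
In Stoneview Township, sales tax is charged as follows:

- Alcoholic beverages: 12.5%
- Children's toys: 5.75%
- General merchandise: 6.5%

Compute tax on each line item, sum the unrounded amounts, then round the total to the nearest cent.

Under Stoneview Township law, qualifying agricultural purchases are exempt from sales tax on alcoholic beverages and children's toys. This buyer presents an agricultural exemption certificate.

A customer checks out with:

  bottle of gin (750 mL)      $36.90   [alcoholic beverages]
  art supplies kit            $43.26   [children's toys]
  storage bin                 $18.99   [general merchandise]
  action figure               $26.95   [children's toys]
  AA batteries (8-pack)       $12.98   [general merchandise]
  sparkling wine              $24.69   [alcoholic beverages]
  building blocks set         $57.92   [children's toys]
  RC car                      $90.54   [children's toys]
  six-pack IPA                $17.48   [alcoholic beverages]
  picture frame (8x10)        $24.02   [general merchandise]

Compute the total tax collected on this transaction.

$3.64

Bottle of gin (750 mL) $36.90: alcoholic beverages, buyer-exempt → 0% → $0.00
Art supplies kit $43.26: children's toys, buyer-exempt → 0% → $0.00
Storage bin $18.99: general merchandise → 6.5% → $1.23435
Action figure $26.95: children's toys, buyer-exempt → 0% → $0.00
AA batteries (8-pack) $12.98: general merchandise → 6.5% → $0.8437
Sparkling wine $24.69: alcoholic beverages, buyer-exempt → 0% → $0.00
Building blocks set $57.92: children's toys, buyer-exempt → 0% → $0.00
RC car $90.54: children's toys, buyer-exempt → 0% → $0.00
Six-pack IPA $17.48: alcoholic beverages, buyer-exempt → 0% → $0.00
Picture frame (8x10) $24.02: general merchandise → 6.5% → $1.5613
Unrounded tax sum = $3.63935 → $3.64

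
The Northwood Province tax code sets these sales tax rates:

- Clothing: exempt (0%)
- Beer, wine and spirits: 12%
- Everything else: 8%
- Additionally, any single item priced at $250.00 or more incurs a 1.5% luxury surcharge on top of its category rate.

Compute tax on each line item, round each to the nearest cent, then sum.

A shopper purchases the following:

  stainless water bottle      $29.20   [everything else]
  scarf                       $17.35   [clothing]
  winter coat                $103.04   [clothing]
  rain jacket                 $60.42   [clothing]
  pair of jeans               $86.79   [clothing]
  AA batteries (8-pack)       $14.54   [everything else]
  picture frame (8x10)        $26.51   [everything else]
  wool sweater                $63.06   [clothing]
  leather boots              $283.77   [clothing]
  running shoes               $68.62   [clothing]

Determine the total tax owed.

$9.88

Stainless water bottle $29.20: everything else → 8% → $2.34
Scarf $17.35: clothing → 0% → $0.00
Winter coat $103.04: clothing → 0% → $0.00
Rain jacket $60.42: clothing → 0% → $0.00
Pair of jeans $86.79: clothing → 0% → $0.00
AA batteries (8-pack) $14.54: everything else → 8% → $1.16
Picture frame (8x10) $26.51: everything else → 8% → $2.12
Wool sweater $63.06: clothing → 0% → $0.00
Leather boots $283.77: clothing → 0% + 1.5% surcharge = 1.5% → $4.26
Running shoes $68.62: clothing → 0% → $0.00
Total tax = $2.34 + $1.16 + $2.12 + $4.26 = $9.88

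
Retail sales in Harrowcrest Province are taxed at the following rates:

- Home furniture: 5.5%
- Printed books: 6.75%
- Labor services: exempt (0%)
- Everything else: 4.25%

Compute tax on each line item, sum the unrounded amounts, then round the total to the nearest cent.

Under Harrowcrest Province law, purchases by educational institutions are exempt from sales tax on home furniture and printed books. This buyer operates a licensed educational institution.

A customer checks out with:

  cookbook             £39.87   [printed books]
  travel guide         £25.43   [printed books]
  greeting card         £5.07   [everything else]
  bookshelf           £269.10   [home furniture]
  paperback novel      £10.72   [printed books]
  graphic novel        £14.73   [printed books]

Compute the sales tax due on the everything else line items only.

£0.22

Greeting card £5.07: everything else → 4.25% → £0.215475
Tax on everything else: unrounded sum = £0.215475 → £0.22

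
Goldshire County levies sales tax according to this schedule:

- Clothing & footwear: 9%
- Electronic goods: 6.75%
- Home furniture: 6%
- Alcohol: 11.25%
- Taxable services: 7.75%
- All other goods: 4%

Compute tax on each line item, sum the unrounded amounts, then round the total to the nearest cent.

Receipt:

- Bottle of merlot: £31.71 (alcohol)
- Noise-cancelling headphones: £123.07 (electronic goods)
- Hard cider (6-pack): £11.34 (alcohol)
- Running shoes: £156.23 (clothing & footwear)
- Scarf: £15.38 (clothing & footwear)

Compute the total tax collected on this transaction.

Bottle of merlot £31.71: alcohol → 11.25% → £3.567375
Noise-cancelling headphones £123.07: electronic goods → 6.75% → £8.307225
Hard cider (6-pack) £11.34: alcohol → 11.25% → £1.27575
Running shoes £156.23: clothing & footwear → 9% → £14.0607
Scarf £15.38: clothing & footwear → 9% → £1.3842
Unrounded tax sum = £28.59525 → £28.60

£28.60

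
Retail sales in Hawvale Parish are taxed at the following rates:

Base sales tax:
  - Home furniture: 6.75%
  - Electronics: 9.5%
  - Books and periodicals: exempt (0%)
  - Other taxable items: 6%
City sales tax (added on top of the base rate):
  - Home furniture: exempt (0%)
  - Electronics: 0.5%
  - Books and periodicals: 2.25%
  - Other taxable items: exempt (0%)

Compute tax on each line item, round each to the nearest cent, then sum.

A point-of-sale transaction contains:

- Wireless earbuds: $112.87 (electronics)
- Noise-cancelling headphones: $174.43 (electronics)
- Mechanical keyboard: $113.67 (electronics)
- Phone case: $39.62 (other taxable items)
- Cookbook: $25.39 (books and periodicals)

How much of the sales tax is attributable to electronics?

$40.10

Wireless earbuds $112.87: electronics → 9.5% + 0.5% city = 10% → $11.29
Noise-cancelling headphones $174.43: electronics → 9.5% + 0.5% city = 10% → $17.44
Mechanical keyboard $113.67: electronics → 9.5% + 0.5% city = 10% → $11.37
Tax on electronics = $11.29 + $17.44 + $11.37 = $40.10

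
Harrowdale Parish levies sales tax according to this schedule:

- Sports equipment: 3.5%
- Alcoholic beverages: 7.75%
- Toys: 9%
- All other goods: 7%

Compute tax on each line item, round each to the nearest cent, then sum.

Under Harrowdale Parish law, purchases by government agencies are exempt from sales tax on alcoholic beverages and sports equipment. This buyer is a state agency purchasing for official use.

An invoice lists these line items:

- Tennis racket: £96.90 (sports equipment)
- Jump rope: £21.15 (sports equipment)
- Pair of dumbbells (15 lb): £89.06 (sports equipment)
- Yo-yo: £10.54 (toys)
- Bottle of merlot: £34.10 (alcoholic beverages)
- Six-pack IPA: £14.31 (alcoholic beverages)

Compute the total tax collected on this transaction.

£0.95

Tennis racket £96.90: sports equipment, buyer-exempt → 0% → £0.00
Jump rope £21.15: sports equipment, buyer-exempt → 0% → £0.00
Pair of dumbbells (15 lb) £89.06: sports equipment, buyer-exempt → 0% → £0.00
Yo-yo £10.54: toys → 9% → £0.95
Bottle of merlot £34.10: alcoholic beverages, buyer-exempt → 0% → £0.00
Six-pack IPA £14.31: alcoholic beverages, buyer-exempt → 0% → £0.00
Total tax = £0.95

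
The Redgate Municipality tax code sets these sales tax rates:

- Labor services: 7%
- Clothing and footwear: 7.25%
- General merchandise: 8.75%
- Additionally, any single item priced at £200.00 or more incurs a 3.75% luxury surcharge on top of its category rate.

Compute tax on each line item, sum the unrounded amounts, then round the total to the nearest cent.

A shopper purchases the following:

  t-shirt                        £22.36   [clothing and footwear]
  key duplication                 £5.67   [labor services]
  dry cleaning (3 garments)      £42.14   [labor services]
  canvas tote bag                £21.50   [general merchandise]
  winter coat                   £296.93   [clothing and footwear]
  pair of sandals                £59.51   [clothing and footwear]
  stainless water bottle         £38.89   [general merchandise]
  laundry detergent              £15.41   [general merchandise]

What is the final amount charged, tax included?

T-shirt £22.36: clothing and footwear → 7.25% → £1.6211
Key duplication £5.67: labor services → 7% → £0.3969
Dry cleaning (3 garments) £42.14: labor services → 7% → £2.9498
Canvas tote bag £21.50: general merchandise → 8.75% → £1.88125
Winter coat £296.93: clothing and footwear → 7.25% + 3.75% surcharge = 11% → £32.6623
Pair of sandals £59.51: clothing and footwear → 7.25% → £4.314475
Stainless water bottle £38.89: general merchandise → 8.75% → £3.402875
Laundry detergent £15.41: general merchandise → 8.75% → £1.348375
Subtotal = £502.41; unrounded tax = £48.577075 → £48.58; total due = £550.99

£550.99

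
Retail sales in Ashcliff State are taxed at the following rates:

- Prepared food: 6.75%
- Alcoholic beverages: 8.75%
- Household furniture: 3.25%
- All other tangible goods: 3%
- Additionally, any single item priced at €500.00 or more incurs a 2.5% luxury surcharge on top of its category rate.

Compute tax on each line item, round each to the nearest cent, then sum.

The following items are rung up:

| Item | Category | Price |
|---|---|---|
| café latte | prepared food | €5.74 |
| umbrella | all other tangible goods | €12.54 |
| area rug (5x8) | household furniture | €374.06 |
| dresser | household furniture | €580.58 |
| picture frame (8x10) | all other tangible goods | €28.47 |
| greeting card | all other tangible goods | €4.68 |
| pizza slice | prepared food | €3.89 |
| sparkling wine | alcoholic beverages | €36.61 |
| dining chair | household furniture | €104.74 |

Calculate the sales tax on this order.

€54.16

Café latte €5.74: prepared food → 6.75% → €0.39
Umbrella €12.54: all other tangible goods → 3% → €0.38
Area rug (5x8) €374.06: household furniture → 3.25% → €12.16
Dresser €580.58: household furniture → 3.25% + 2.5% surcharge = 5.75% → €33.38
Picture frame (8x10) €28.47: all other tangible goods → 3% → €0.85
Greeting card €4.68: all other tangible goods → 3% → €0.14
Pizza slice €3.89: prepared food → 6.75% → €0.26
Sparkling wine €36.61: alcoholic beverages → 8.75% → €3.20
Dining chair €104.74: household furniture → 3.25% → €3.40
Total tax = €0.39 + €0.38 + €12.16 + €33.38 + €0.85 + €0.14 + €0.26 + €3.20 + €3.40 = €54.16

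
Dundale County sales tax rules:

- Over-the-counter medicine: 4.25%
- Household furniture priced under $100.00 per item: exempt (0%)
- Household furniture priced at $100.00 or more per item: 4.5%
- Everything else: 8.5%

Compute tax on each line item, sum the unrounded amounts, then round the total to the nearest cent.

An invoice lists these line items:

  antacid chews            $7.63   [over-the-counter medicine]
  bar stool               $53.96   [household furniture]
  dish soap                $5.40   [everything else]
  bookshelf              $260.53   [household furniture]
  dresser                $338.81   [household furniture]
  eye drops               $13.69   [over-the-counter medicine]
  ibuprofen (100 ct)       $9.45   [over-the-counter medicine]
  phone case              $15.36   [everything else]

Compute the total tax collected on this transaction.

Antacid chews $7.63: over-the-counter medicine → 4.25% → $0.324275
Bar stool $53.96: household furniture, under $100.00 → 0% → $0.00
Dish soap $5.40: everything else → 8.5% → $0.459
Bookshelf $260.53: household furniture, $100.00 or more → 4.5% → $11.72385
Dresser $338.81: household furniture, $100.00 or more → 4.5% → $15.24645
Eye drops $13.69: over-the-counter medicine → 4.25% → $0.581825
Ibuprofen (100 ct) $9.45: over-the-counter medicine → 4.25% → $0.401625
Phone case $15.36: everything else → 8.5% → $1.3056
Unrounded tax sum = $30.042625 → $30.04

$30.04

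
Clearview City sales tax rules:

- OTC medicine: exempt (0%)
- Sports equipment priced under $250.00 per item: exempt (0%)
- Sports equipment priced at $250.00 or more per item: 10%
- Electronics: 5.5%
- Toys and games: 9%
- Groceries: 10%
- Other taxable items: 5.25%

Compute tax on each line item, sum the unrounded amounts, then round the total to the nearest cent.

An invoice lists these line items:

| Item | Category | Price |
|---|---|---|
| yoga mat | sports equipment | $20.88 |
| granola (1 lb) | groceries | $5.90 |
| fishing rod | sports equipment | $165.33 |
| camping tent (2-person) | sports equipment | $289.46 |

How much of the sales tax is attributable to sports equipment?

Yoga mat $20.88: sports equipment, under $250.00 → 0% → $0.00
Fishing rod $165.33: sports equipment, under $250.00 → 0% → $0.00
Camping tent (2-person) $289.46: sports equipment, $250.00 or more → 10% → $28.946
Tax on sports equipment: unrounded sum = $28.946 → $28.95

$28.95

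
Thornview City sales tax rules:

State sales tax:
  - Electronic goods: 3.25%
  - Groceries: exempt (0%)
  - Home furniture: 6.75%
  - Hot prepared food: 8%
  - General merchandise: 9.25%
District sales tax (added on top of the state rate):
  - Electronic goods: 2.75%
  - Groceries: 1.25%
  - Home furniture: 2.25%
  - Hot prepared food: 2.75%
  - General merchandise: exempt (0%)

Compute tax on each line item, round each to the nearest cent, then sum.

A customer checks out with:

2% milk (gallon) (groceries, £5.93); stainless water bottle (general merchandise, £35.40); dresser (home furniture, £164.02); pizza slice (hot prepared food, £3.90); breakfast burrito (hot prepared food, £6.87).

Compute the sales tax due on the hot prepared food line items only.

Pizza slice £3.90: hot prepared food → 8% + 2.75% district = 10.75% → £0.42
Breakfast burrito £6.87: hot prepared food → 8% + 2.75% district = 10.75% → £0.74
Tax on hot prepared food = £0.42 + £0.74 = £1.16

£1.16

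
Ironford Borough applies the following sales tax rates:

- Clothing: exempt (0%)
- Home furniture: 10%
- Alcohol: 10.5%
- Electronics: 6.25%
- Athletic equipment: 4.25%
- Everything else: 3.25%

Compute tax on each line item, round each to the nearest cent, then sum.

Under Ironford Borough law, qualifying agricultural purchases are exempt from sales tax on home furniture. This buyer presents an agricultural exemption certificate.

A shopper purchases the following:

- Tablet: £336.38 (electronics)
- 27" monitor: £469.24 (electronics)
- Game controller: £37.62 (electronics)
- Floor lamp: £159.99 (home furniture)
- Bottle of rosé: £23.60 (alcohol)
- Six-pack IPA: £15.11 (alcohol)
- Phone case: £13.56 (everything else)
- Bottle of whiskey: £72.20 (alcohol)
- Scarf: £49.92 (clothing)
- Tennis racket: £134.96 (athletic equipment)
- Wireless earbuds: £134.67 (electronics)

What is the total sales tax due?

Tablet £336.38: electronics → 6.25% → £21.02
27" monitor £469.24: electronics → 6.25% → £29.33
Game controller £37.62: electronics → 6.25% → £2.35
Floor lamp £159.99: home furniture, buyer-exempt → 0% → £0.00
Bottle of rosé £23.60: alcohol → 10.5% → £2.48
Six-pack IPA £15.11: alcohol → 10.5% → £1.59
Phone case £13.56: everything else → 3.25% → £0.44
Bottle of whiskey £72.20: alcohol → 10.5% → £7.58
Scarf £49.92: clothing → 0% → £0.00
Tennis racket £134.96: athletic equipment → 4.25% → £5.74
Wireless earbuds £134.67: electronics → 6.25% → £8.42
Total tax = £21.02 + £29.33 + £2.35 + £2.48 + £1.59 + £0.44 + £7.58 + £5.74 + £8.42 = £78.95

£78.95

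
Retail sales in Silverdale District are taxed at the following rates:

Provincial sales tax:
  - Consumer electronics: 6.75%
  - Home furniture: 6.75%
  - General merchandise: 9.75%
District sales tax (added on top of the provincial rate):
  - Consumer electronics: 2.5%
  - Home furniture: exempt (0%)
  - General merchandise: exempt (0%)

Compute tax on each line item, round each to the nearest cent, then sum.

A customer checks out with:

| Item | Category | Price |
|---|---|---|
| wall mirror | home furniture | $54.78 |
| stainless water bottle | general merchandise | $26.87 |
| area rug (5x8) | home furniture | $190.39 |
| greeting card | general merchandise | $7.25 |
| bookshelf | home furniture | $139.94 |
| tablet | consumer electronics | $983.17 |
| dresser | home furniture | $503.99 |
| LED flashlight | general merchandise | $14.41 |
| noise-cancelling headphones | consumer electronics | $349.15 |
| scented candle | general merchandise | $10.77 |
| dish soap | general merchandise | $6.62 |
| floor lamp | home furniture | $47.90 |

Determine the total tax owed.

$192.92

Wall mirror $54.78: home furniture → 6.75% + 0% district = 6.75% → $3.70
Stainless water bottle $26.87: general merchandise → 9.75% + 0% district = 9.75% → $2.62
Area rug (5x8) $190.39: home furniture → 6.75% + 0% district = 6.75% → $12.85
Greeting card $7.25: general merchandise → 9.75% + 0% district = 9.75% → $0.71
Bookshelf $139.94: home furniture → 6.75% + 0% district = 6.75% → $9.45
Tablet $983.17: consumer electronics → 6.75% + 2.5% district = 9.25% → $90.94
Dresser $503.99: home furniture → 6.75% + 0% district = 6.75% → $34.02
LED flashlight $14.41: general merchandise → 9.75% + 0% district = 9.75% → $1.40
Noise-cancelling headphones $349.15: consumer electronics → 6.75% + 2.5% district = 9.25% → $32.30
Scented candle $10.77: general merchandise → 9.75% + 0% district = 9.75% → $1.05
Dish soap $6.62: general merchandise → 9.75% + 0% district = 9.75% → $0.65
Floor lamp $47.90: home furniture → 6.75% + 0% district = 6.75% → $3.23
Total tax = $3.70 + $2.62 + $12.85 + $0.71 + $9.45 + $90.94 + $34.02 + $1.40 + $32.30 + $1.05 + $0.65 + $3.23 = $192.92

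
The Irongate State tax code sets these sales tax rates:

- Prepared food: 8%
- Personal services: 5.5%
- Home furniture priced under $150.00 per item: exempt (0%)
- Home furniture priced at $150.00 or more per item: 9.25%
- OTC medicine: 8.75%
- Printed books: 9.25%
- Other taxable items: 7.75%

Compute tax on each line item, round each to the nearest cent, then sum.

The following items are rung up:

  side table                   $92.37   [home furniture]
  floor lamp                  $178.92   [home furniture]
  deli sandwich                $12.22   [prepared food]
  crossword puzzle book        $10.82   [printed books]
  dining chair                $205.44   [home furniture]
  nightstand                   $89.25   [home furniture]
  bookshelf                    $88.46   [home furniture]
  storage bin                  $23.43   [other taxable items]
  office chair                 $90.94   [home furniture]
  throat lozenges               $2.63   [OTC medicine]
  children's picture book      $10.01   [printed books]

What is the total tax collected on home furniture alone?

$35.55

Side table $92.37: home furniture, under $150.00 → 0% → $0.00
Floor lamp $178.92: home furniture, $150.00 or more → 9.25% → $16.55
Dining chair $205.44: home furniture, $150.00 or more → 9.25% → $19.00
Nightstand $89.25: home furniture, under $150.00 → 0% → $0.00
Bookshelf $88.46: home furniture, under $150.00 → 0% → $0.00
Office chair $90.94: home furniture, under $150.00 → 0% → $0.00
Tax on home furniture = $0.00 + $16.55 + $19.00 + $0.00 + $0.00 + $0.00 = $35.55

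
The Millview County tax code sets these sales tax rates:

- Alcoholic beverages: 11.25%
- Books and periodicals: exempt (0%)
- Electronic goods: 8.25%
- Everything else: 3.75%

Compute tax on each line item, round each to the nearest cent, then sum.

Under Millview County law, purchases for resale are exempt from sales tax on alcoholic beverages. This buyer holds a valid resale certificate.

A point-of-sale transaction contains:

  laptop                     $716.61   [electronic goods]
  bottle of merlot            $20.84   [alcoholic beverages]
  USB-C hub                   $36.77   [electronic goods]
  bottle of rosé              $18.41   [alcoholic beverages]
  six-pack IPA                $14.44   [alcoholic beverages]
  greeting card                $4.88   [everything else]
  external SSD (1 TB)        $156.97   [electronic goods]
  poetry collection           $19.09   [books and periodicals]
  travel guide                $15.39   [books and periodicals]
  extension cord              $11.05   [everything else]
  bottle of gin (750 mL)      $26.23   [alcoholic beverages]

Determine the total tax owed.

Laptop $716.61: electronic goods → 8.25% → $59.12
Bottle of merlot $20.84: alcoholic beverages, buyer-exempt → 0% → $0.00
USB-C hub $36.77: electronic goods → 8.25% → $3.03
Bottle of rosé $18.41: alcoholic beverages, buyer-exempt → 0% → $0.00
Six-pack IPA $14.44: alcoholic beverages, buyer-exempt → 0% → $0.00
Greeting card $4.88: everything else → 3.75% → $0.18
External SSD (1 TB) $156.97: electronic goods → 8.25% → $12.95
Poetry collection $19.09: books and periodicals → 0% → $0.00
Travel guide $15.39: books and periodicals → 0% → $0.00
Extension cord $11.05: everything else → 3.75% → $0.41
Bottle of gin (750 mL) $26.23: alcoholic beverages, buyer-exempt → 0% → $0.00
Total tax = $59.12 + $3.03 + $0.18 + $12.95 + $0.41 = $75.69

$75.69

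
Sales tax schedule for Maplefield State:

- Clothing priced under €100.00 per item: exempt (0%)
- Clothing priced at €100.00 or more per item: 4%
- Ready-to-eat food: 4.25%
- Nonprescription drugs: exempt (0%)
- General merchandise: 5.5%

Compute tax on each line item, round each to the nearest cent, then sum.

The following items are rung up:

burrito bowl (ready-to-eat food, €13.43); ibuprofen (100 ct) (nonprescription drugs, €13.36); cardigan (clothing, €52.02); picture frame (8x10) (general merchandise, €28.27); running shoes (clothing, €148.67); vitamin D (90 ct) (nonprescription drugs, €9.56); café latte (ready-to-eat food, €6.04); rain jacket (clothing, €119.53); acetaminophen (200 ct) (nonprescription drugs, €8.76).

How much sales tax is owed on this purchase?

€13.11

Burrito bowl €13.43: ready-to-eat food → 4.25% → €0.57
Ibuprofen (100 ct) €13.36: nonprescription drugs → 0% → €0.00
Cardigan €52.02: clothing, under €100.00 → 0% → €0.00
Picture frame (8x10) €28.27: general merchandise → 5.5% → €1.55
Running shoes €148.67: clothing, €100.00 or more → 4% → €5.95
Vitamin D (90 ct) €9.56: nonprescription drugs → 0% → €0.00
Café latte €6.04: ready-to-eat food → 4.25% → €0.26
Rain jacket €119.53: clothing, €100.00 or more → 4% → €4.78
Acetaminophen (200 ct) €8.76: nonprescription drugs → 0% → €0.00
Total tax = €0.57 + €1.55 + €5.95 + €0.26 + €4.78 = €13.11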